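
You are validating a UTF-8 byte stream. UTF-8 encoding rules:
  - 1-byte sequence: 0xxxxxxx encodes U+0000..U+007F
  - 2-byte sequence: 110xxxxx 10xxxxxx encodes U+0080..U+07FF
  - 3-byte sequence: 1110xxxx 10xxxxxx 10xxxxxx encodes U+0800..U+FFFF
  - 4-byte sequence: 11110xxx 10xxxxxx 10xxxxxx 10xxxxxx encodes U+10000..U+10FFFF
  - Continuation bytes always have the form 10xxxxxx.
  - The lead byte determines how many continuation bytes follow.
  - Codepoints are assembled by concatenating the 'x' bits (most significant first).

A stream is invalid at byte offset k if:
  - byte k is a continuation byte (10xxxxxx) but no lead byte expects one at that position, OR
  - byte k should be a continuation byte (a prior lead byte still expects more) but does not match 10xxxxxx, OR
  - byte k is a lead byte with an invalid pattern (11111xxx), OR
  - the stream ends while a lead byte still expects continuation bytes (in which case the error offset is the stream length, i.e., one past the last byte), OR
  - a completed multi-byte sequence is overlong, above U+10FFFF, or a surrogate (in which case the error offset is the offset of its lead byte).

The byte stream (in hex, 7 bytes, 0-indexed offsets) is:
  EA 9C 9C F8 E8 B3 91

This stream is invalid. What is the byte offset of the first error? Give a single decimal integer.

Answer: 3

Derivation:
Byte[0]=EA: 3-byte lead, need 2 cont bytes. acc=0xA
Byte[1]=9C: continuation. acc=(acc<<6)|0x1C=0x29C
Byte[2]=9C: continuation. acc=(acc<<6)|0x1C=0xA71C
Completed: cp=U+A71C (starts at byte 0)
Byte[3]=F8: INVALID lead byte (not 0xxx/110x/1110/11110)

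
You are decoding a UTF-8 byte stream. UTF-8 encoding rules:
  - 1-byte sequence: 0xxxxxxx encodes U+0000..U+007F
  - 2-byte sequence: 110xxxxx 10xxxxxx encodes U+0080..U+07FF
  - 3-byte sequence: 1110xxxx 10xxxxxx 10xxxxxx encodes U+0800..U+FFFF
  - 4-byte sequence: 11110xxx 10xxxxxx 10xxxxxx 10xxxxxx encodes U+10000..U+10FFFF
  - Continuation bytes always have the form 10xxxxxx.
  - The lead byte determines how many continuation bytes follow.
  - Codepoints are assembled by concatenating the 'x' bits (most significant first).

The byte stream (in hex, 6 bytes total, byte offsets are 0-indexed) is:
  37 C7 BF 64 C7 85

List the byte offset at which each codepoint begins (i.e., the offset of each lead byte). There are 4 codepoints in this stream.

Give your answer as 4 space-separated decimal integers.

Answer: 0 1 3 4

Derivation:
Byte[0]=37: 1-byte ASCII. cp=U+0037
Byte[1]=C7: 2-byte lead, need 1 cont bytes. acc=0x7
Byte[2]=BF: continuation. acc=(acc<<6)|0x3F=0x1FF
Completed: cp=U+01FF (starts at byte 1)
Byte[3]=64: 1-byte ASCII. cp=U+0064
Byte[4]=C7: 2-byte lead, need 1 cont bytes. acc=0x7
Byte[5]=85: continuation. acc=(acc<<6)|0x05=0x1C5
Completed: cp=U+01C5 (starts at byte 4)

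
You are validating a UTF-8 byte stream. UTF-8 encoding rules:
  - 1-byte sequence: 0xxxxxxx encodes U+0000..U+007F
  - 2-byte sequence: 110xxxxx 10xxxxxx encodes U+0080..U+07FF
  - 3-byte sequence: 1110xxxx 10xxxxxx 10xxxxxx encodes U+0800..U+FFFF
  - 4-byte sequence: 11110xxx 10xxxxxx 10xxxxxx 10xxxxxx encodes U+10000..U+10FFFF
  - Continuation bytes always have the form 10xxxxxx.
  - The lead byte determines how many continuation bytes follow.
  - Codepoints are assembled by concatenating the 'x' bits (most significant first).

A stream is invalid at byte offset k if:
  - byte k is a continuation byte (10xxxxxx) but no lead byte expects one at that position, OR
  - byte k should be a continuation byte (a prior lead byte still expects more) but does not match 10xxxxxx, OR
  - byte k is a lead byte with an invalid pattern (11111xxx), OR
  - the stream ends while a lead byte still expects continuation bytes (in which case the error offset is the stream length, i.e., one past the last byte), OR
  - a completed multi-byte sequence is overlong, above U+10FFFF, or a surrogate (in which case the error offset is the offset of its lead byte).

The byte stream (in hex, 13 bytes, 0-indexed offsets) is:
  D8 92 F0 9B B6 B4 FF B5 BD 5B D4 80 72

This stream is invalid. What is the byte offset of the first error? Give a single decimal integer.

Byte[0]=D8: 2-byte lead, need 1 cont bytes. acc=0x18
Byte[1]=92: continuation. acc=(acc<<6)|0x12=0x612
Completed: cp=U+0612 (starts at byte 0)
Byte[2]=F0: 4-byte lead, need 3 cont bytes. acc=0x0
Byte[3]=9B: continuation. acc=(acc<<6)|0x1B=0x1B
Byte[4]=B6: continuation. acc=(acc<<6)|0x36=0x6F6
Byte[5]=B4: continuation. acc=(acc<<6)|0x34=0x1BDB4
Completed: cp=U+1BDB4 (starts at byte 2)
Byte[6]=FF: INVALID lead byte (not 0xxx/110x/1110/11110)

Answer: 6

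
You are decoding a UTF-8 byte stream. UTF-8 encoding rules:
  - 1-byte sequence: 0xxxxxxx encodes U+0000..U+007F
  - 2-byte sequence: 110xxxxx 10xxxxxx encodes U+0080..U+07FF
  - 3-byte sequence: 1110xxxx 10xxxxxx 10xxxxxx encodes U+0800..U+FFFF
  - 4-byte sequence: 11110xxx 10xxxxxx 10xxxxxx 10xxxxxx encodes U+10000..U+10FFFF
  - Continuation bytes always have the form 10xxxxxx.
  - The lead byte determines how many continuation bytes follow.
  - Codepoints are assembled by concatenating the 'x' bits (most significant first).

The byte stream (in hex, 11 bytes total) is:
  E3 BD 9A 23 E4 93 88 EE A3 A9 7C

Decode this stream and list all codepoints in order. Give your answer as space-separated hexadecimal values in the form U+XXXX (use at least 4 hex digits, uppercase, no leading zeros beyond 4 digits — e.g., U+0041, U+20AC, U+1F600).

Byte[0]=E3: 3-byte lead, need 2 cont bytes. acc=0x3
Byte[1]=BD: continuation. acc=(acc<<6)|0x3D=0xFD
Byte[2]=9A: continuation. acc=(acc<<6)|0x1A=0x3F5A
Completed: cp=U+3F5A (starts at byte 0)
Byte[3]=23: 1-byte ASCII. cp=U+0023
Byte[4]=E4: 3-byte lead, need 2 cont bytes. acc=0x4
Byte[5]=93: continuation. acc=(acc<<6)|0x13=0x113
Byte[6]=88: continuation. acc=(acc<<6)|0x08=0x44C8
Completed: cp=U+44C8 (starts at byte 4)
Byte[7]=EE: 3-byte lead, need 2 cont bytes. acc=0xE
Byte[8]=A3: continuation. acc=(acc<<6)|0x23=0x3A3
Byte[9]=A9: continuation. acc=(acc<<6)|0x29=0xE8E9
Completed: cp=U+E8E9 (starts at byte 7)
Byte[10]=7C: 1-byte ASCII. cp=U+007C

Answer: U+3F5A U+0023 U+44C8 U+E8E9 U+007C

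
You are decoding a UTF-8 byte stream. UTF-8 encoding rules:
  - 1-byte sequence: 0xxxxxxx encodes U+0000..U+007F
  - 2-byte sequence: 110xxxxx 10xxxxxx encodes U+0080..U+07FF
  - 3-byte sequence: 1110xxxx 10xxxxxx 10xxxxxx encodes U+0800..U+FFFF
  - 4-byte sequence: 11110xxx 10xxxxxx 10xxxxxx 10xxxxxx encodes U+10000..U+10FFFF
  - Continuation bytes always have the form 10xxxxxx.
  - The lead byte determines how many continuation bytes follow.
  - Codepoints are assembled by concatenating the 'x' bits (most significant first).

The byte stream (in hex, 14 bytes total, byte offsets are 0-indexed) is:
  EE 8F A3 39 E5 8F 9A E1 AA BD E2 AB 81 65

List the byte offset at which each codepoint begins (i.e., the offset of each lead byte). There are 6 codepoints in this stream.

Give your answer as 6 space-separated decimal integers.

Byte[0]=EE: 3-byte lead, need 2 cont bytes. acc=0xE
Byte[1]=8F: continuation. acc=(acc<<6)|0x0F=0x38F
Byte[2]=A3: continuation. acc=(acc<<6)|0x23=0xE3E3
Completed: cp=U+E3E3 (starts at byte 0)
Byte[3]=39: 1-byte ASCII. cp=U+0039
Byte[4]=E5: 3-byte lead, need 2 cont bytes. acc=0x5
Byte[5]=8F: continuation. acc=(acc<<6)|0x0F=0x14F
Byte[6]=9A: continuation. acc=(acc<<6)|0x1A=0x53DA
Completed: cp=U+53DA (starts at byte 4)
Byte[7]=E1: 3-byte lead, need 2 cont bytes. acc=0x1
Byte[8]=AA: continuation. acc=(acc<<6)|0x2A=0x6A
Byte[9]=BD: continuation. acc=(acc<<6)|0x3D=0x1ABD
Completed: cp=U+1ABD (starts at byte 7)
Byte[10]=E2: 3-byte lead, need 2 cont bytes. acc=0x2
Byte[11]=AB: continuation. acc=(acc<<6)|0x2B=0xAB
Byte[12]=81: continuation. acc=(acc<<6)|0x01=0x2AC1
Completed: cp=U+2AC1 (starts at byte 10)
Byte[13]=65: 1-byte ASCII. cp=U+0065

Answer: 0 3 4 7 10 13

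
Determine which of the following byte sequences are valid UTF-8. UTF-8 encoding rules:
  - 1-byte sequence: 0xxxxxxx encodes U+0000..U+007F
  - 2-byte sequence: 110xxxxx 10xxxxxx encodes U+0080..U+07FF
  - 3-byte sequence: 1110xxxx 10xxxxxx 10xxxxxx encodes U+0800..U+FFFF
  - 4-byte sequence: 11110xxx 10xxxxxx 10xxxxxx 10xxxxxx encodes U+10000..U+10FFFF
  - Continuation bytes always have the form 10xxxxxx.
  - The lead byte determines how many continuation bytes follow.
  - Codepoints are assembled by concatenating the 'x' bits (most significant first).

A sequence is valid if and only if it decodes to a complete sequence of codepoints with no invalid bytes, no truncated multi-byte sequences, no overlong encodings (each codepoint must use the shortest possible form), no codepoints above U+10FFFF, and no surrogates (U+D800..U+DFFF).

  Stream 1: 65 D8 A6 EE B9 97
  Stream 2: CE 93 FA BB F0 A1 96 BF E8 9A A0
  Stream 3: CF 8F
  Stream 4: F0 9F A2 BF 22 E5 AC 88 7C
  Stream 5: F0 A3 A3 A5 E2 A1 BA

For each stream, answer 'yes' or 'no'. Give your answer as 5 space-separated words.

Answer: yes no yes yes yes

Derivation:
Stream 1: decodes cleanly. VALID
Stream 2: error at byte offset 2. INVALID
Stream 3: decodes cleanly. VALID
Stream 4: decodes cleanly. VALID
Stream 5: decodes cleanly. VALID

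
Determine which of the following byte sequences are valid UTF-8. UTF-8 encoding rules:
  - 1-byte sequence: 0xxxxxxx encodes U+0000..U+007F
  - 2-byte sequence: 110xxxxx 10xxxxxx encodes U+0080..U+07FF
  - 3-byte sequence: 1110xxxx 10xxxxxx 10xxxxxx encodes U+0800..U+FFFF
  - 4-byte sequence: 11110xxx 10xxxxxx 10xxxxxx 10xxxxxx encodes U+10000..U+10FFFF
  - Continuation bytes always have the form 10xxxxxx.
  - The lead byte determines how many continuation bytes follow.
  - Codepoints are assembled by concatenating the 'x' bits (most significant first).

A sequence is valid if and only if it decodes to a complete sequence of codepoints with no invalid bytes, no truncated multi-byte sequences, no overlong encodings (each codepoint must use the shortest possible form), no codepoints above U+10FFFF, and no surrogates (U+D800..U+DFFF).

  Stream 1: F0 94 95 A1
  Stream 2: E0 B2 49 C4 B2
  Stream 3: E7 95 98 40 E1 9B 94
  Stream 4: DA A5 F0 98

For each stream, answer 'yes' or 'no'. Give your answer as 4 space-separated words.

Stream 1: decodes cleanly. VALID
Stream 2: error at byte offset 2. INVALID
Stream 3: decodes cleanly. VALID
Stream 4: error at byte offset 4. INVALID

Answer: yes no yes no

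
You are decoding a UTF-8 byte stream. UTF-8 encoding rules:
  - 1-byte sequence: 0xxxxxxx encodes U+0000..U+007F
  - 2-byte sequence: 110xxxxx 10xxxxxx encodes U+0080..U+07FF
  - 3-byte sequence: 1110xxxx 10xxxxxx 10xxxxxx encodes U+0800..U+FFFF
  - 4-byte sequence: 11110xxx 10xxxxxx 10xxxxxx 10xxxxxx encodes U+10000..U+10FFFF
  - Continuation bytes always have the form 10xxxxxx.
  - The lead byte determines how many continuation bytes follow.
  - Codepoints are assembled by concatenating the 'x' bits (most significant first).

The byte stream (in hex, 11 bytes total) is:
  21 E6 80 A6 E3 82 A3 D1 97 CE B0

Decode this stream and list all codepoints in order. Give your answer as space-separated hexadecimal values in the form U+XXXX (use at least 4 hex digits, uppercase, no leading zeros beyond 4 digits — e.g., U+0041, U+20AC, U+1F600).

Byte[0]=21: 1-byte ASCII. cp=U+0021
Byte[1]=E6: 3-byte lead, need 2 cont bytes. acc=0x6
Byte[2]=80: continuation. acc=(acc<<6)|0x00=0x180
Byte[3]=A6: continuation. acc=(acc<<6)|0x26=0x6026
Completed: cp=U+6026 (starts at byte 1)
Byte[4]=E3: 3-byte lead, need 2 cont bytes. acc=0x3
Byte[5]=82: continuation. acc=(acc<<6)|0x02=0xC2
Byte[6]=A3: continuation. acc=(acc<<6)|0x23=0x30A3
Completed: cp=U+30A3 (starts at byte 4)
Byte[7]=D1: 2-byte lead, need 1 cont bytes. acc=0x11
Byte[8]=97: continuation. acc=(acc<<6)|0x17=0x457
Completed: cp=U+0457 (starts at byte 7)
Byte[9]=CE: 2-byte lead, need 1 cont bytes. acc=0xE
Byte[10]=B0: continuation. acc=(acc<<6)|0x30=0x3B0
Completed: cp=U+03B0 (starts at byte 9)

Answer: U+0021 U+6026 U+30A3 U+0457 U+03B0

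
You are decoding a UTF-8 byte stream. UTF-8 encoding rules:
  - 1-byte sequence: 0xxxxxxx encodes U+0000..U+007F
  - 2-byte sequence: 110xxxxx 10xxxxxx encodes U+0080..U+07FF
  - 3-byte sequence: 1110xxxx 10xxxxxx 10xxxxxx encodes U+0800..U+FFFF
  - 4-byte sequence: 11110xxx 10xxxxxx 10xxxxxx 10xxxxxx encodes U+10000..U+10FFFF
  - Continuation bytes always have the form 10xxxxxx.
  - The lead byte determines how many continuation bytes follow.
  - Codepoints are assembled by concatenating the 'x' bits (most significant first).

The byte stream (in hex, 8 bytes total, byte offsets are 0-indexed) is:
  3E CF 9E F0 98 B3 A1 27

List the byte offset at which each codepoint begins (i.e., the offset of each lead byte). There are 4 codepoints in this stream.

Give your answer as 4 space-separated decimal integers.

Byte[0]=3E: 1-byte ASCII. cp=U+003E
Byte[1]=CF: 2-byte lead, need 1 cont bytes. acc=0xF
Byte[2]=9E: continuation. acc=(acc<<6)|0x1E=0x3DE
Completed: cp=U+03DE (starts at byte 1)
Byte[3]=F0: 4-byte lead, need 3 cont bytes. acc=0x0
Byte[4]=98: continuation. acc=(acc<<6)|0x18=0x18
Byte[5]=B3: continuation. acc=(acc<<6)|0x33=0x633
Byte[6]=A1: continuation. acc=(acc<<6)|0x21=0x18CE1
Completed: cp=U+18CE1 (starts at byte 3)
Byte[7]=27: 1-byte ASCII. cp=U+0027

Answer: 0 1 3 7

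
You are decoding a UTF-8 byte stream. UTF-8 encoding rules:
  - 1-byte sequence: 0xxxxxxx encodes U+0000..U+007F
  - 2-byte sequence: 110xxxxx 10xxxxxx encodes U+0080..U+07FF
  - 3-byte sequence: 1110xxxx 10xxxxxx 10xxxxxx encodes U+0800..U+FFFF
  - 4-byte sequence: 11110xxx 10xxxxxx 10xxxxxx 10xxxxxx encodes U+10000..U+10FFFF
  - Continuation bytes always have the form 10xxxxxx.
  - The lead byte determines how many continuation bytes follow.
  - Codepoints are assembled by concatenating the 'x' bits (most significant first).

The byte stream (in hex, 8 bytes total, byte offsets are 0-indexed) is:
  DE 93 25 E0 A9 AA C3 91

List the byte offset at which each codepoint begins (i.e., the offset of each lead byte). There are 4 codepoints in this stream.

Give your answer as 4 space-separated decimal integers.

Byte[0]=DE: 2-byte lead, need 1 cont bytes. acc=0x1E
Byte[1]=93: continuation. acc=(acc<<6)|0x13=0x793
Completed: cp=U+0793 (starts at byte 0)
Byte[2]=25: 1-byte ASCII. cp=U+0025
Byte[3]=E0: 3-byte lead, need 2 cont bytes. acc=0x0
Byte[4]=A9: continuation. acc=(acc<<6)|0x29=0x29
Byte[5]=AA: continuation. acc=(acc<<6)|0x2A=0xA6A
Completed: cp=U+0A6A (starts at byte 3)
Byte[6]=C3: 2-byte lead, need 1 cont bytes. acc=0x3
Byte[7]=91: continuation. acc=(acc<<6)|0x11=0xD1
Completed: cp=U+00D1 (starts at byte 6)

Answer: 0 2 3 6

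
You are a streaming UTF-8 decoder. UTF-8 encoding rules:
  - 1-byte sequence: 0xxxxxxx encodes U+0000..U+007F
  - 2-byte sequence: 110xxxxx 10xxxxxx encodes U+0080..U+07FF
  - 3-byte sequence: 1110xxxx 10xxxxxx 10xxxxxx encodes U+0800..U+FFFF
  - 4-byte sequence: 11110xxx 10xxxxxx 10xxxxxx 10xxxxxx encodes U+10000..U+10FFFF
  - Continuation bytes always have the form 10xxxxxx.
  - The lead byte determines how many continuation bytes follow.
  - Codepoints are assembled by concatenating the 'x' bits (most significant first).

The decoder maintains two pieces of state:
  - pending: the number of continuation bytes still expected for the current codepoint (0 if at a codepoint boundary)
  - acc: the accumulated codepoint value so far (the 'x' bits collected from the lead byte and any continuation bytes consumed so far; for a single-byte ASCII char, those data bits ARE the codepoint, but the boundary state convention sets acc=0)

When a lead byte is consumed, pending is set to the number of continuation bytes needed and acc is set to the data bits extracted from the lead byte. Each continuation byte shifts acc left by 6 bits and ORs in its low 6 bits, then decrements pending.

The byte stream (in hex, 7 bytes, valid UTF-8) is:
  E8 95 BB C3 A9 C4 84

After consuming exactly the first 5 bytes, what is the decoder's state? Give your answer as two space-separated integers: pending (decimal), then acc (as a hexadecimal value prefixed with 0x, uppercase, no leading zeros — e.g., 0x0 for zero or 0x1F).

Byte[0]=E8: 3-byte lead. pending=2, acc=0x8
Byte[1]=95: continuation. acc=(acc<<6)|0x15=0x215, pending=1
Byte[2]=BB: continuation. acc=(acc<<6)|0x3B=0x857B, pending=0
Byte[3]=C3: 2-byte lead. pending=1, acc=0x3
Byte[4]=A9: continuation. acc=(acc<<6)|0x29=0xE9, pending=0

Answer: 0 0xE9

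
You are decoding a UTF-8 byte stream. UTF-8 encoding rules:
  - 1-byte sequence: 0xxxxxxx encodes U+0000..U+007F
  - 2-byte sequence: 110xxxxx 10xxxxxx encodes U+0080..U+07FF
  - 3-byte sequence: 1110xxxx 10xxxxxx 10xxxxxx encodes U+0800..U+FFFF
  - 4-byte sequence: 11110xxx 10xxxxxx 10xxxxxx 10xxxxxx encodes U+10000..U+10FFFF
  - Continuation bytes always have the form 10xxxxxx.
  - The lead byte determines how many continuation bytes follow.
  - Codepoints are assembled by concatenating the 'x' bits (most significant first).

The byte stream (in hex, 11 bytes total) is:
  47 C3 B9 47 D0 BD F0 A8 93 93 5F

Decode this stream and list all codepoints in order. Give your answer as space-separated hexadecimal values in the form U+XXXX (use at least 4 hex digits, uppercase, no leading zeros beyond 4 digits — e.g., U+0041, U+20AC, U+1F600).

Answer: U+0047 U+00F9 U+0047 U+043D U+284D3 U+005F

Derivation:
Byte[0]=47: 1-byte ASCII. cp=U+0047
Byte[1]=C3: 2-byte lead, need 1 cont bytes. acc=0x3
Byte[2]=B9: continuation. acc=(acc<<6)|0x39=0xF9
Completed: cp=U+00F9 (starts at byte 1)
Byte[3]=47: 1-byte ASCII. cp=U+0047
Byte[4]=D0: 2-byte lead, need 1 cont bytes. acc=0x10
Byte[5]=BD: continuation. acc=(acc<<6)|0x3D=0x43D
Completed: cp=U+043D (starts at byte 4)
Byte[6]=F0: 4-byte lead, need 3 cont bytes. acc=0x0
Byte[7]=A8: continuation. acc=(acc<<6)|0x28=0x28
Byte[8]=93: continuation. acc=(acc<<6)|0x13=0xA13
Byte[9]=93: continuation. acc=(acc<<6)|0x13=0x284D3
Completed: cp=U+284D3 (starts at byte 6)
Byte[10]=5F: 1-byte ASCII. cp=U+005F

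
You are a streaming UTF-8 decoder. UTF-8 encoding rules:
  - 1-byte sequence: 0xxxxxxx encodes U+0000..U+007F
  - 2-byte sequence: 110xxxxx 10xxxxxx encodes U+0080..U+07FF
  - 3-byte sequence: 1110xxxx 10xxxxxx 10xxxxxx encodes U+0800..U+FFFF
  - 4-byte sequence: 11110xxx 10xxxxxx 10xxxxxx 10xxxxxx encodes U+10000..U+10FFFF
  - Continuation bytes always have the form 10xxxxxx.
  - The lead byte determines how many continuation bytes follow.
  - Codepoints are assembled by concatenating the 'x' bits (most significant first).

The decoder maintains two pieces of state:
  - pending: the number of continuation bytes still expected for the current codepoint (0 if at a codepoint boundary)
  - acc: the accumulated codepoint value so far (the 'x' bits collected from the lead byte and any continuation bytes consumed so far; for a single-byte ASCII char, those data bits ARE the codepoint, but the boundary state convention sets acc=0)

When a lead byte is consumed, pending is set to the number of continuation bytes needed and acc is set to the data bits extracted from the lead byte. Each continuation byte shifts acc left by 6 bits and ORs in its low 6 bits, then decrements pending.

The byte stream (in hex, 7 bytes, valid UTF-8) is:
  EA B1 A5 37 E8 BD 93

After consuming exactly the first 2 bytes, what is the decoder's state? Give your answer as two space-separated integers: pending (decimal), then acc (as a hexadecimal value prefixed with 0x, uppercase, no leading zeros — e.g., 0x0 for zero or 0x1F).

Byte[0]=EA: 3-byte lead. pending=2, acc=0xA
Byte[1]=B1: continuation. acc=(acc<<6)|0x31=0x2B1, pending=1

Answer: 1 0x2B1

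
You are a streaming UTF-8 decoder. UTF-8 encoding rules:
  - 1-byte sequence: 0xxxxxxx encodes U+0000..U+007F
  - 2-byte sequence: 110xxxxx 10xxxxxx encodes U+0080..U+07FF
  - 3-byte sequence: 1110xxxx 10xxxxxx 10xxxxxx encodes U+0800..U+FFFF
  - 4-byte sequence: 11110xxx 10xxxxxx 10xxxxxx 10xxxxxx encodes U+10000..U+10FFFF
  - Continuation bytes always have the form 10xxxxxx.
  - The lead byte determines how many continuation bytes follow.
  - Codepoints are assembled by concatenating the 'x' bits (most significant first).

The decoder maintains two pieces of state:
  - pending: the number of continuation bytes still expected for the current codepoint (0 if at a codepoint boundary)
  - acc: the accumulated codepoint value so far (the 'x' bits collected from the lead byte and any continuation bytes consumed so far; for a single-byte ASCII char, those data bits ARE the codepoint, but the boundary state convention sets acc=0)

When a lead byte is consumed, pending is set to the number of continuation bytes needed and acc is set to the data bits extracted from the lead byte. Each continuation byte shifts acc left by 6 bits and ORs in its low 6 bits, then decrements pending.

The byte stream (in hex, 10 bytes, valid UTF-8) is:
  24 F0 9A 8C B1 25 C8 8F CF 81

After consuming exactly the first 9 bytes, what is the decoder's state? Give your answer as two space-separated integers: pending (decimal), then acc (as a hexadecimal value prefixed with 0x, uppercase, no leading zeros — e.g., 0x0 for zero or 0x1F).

Byte[0]=24: 1-byte. pending=0, acc=0x0
Byte[1]=F0: 4-byte lead. pending=3, acc=0x0
Byte[2]=9A: continuation. acc=(acc<<6)|0x1A=0x1A, pending=2
Byte[3]=8C: continuation. acc=(acc<<6)|0x0C=0x68C, pending=1
Byte[4]=B1: continuation. acc=(acc<<6)|0x31=0x1A331, pending=0
Byte[5]=25: 1-byte. pending=0, acc=0x0
Byte[6]=C8: 2-byte lead. pending=1, acc=0x8
Byte[7]=8F: continuation. acc=(acc<<6)|0x0F=0x20F, pending=0
Byte[8]=CF: 2-byte lead. pending=1, acc=0xF

Answer: 1 0xF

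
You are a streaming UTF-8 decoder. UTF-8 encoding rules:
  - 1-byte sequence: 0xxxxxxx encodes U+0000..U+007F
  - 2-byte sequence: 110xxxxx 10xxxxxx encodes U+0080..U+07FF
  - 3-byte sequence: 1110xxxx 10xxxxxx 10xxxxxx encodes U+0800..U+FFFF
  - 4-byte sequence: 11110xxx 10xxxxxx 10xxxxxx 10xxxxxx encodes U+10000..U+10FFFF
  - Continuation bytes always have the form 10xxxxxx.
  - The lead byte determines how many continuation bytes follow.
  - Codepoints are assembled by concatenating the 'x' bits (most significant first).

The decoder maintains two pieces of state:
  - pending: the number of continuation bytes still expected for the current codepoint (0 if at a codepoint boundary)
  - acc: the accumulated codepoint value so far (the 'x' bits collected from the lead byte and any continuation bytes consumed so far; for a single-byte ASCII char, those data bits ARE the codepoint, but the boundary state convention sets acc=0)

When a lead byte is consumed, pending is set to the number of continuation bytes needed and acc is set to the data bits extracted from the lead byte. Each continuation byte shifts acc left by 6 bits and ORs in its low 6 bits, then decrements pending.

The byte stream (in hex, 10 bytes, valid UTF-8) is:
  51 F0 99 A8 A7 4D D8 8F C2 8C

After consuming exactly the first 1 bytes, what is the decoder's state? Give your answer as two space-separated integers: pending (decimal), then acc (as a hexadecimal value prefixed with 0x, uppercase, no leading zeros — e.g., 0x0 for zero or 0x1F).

Answer: 0 0x0

Derivation:
Byte[0]=51: 1-byte. pending=0, acc=0x0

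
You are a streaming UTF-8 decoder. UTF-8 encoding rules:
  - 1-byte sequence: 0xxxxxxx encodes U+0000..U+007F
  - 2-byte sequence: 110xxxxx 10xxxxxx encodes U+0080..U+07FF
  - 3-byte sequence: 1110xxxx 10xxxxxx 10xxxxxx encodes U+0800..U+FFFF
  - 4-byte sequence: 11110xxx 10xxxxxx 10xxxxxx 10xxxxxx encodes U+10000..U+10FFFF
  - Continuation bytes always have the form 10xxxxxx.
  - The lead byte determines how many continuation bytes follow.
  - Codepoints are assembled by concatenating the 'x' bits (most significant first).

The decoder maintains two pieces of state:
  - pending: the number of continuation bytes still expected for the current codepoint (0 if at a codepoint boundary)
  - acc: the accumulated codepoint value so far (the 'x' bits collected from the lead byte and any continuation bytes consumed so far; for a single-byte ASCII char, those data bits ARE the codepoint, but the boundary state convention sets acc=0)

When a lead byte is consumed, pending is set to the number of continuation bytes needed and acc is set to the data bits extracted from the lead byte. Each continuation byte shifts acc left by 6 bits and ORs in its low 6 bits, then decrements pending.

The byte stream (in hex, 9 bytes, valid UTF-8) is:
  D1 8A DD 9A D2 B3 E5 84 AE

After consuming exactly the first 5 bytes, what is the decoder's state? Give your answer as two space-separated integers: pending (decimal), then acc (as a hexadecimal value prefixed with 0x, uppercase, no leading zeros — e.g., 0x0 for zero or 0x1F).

Answer: 1 0x12

Derivation:
Byte[0]=D1: 2-byte lead. pending=1, acc=0x11
Byte[1]=8A: continuation. acc=(acc<<6)|0x0A=0x44A, pending=0
Byte[2]=DD: 2-byte lead. pending=1, acc=0x1D
Byte[3]=9A: continuation. acc=(acc<<6)|0x1A=0x75A, pending=0
Byte[4]=D2: 2-byte lead. pending=1, acc=0x12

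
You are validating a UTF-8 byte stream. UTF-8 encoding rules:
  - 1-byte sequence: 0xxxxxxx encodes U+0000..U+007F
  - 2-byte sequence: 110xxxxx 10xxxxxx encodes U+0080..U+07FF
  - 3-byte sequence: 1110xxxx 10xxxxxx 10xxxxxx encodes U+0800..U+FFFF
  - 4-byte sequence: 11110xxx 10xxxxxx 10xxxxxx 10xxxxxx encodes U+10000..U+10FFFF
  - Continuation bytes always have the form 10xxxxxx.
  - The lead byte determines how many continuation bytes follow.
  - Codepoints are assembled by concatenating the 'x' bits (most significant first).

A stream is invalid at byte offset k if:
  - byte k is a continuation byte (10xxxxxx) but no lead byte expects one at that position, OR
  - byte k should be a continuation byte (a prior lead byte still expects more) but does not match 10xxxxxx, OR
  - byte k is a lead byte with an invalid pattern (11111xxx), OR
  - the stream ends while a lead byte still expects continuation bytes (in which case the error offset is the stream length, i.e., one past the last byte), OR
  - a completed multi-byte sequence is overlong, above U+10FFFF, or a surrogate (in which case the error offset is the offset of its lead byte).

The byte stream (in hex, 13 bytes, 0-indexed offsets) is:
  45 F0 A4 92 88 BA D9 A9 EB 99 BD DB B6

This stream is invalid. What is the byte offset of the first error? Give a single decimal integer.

Byte[0]=45: 1-byte ASCII. cp=U+0045
Byte[1]=F0: 4-byte lead, need 3 cont bytes. acc=0x0
Byte[2]=A4: continuation. acc=(acc<<6)|0x24=0x24
Byte[3]=92: continuation. acc=(acc<<6)|0x12=0x912
Byte[4]=88: continuation. acc=(acc<<6)|0x08=0x24488
Completed: cp=U+24488 (starts at byte 1)
Byte[5]=BA: INVALID lead byte (not 0xxx/110x/1110/11110)

Answer: 5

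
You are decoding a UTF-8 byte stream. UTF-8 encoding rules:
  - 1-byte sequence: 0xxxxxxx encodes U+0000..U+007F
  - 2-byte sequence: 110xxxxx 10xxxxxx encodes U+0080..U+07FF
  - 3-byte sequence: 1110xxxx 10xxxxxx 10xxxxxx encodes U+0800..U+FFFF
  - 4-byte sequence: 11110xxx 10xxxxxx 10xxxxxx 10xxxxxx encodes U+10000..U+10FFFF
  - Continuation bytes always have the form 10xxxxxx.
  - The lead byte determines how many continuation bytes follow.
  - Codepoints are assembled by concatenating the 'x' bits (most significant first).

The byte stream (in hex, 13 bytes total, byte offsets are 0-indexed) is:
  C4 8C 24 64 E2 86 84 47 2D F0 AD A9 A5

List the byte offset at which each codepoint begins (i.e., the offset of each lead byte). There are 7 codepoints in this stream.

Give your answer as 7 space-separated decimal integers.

Answer: 0 2 3 4 7 8 9

Derivation:
Byte[0]=C4: 2-byte lead, need 1 cont bytes. acc=0x4
Byte[1]=8C: continuation. acc=(acc<<6)|0x0C=0x10C
Completed: cp=U+010C (starts at byte 0)
Byte[2]=24: 1-byte ASCII. cp=U+0024
Byte[3]=64: 1-byte ASCII. cp=U+0064
Byte[4]=E2: 3-byte lead, need 2 cont bytes. acc=0x2
Byte[5]=86: continuation. acc=(acc<<6)|0x06=0x86
Byte[6]=84: continuation. acc=(acc<<6)|0x04=0x2184
Completed: cp=U+2184 (starts at byte 4)
Byte[7]=47: 1-byte ASCII. cp=U+0047
Byte[8]=2D: 1-byte ASCII. cp=U+002D
Byte[9]=F0: 4-byte lead, need 3 cont bytes. acc=0x0
Byte[10]=AD: continuation. acc=(acc<<6)|0x2D=0x2D
Byte[11]=A9: continuation. acc=(acc<<6)|0x29=0xB69
Byte[12]=A5: continuation. acc=(acc<<6)|0x25=0x2DA65
Completed: cp=U+2DA65 (starts at byte 9)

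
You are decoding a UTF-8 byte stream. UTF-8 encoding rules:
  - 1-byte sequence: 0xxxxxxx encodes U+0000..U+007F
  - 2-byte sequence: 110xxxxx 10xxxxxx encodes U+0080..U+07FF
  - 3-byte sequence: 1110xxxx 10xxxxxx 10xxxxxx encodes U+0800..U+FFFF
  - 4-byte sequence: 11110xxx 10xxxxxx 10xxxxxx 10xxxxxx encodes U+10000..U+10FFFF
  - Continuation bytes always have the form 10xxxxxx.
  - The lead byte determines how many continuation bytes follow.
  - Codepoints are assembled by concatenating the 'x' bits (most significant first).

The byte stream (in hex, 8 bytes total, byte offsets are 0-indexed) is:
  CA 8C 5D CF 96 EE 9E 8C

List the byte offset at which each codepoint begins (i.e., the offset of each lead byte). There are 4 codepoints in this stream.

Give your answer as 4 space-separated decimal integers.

Answer: 0 2 3 5

Derivation:
Byte[0]=CA: 2-byte lead, need 1 cont bytes. acc=0xA
Byte[1]=8C: continuation. acc=(acc<<6)|0x0C=0x28C
Completed: cp=U+028C (starts at byte 0)
Byte[2]=5D: 1-byte ASCII. cp=U+005D
Byte[3]=CF: 2-byte lead, need 1 cont bytes. acc=0xF
Byte[4]=96: continuation. acc=(acc<<6)|0x16=0x3D6
Completed: cp=U+03D6 (starts at byte 3)
Byte[5]=EE: 3-byte lead, need 2 cont bytes. acc=0xE
Byte[6]=9E: continuation. acc=(acc<<6)|0x1E=0x39E
Byte[7]=8C: continuation. acc=(acc<<6)|0x0C=0xE78C
Completed: cp=U+E78C (starts at byte 5)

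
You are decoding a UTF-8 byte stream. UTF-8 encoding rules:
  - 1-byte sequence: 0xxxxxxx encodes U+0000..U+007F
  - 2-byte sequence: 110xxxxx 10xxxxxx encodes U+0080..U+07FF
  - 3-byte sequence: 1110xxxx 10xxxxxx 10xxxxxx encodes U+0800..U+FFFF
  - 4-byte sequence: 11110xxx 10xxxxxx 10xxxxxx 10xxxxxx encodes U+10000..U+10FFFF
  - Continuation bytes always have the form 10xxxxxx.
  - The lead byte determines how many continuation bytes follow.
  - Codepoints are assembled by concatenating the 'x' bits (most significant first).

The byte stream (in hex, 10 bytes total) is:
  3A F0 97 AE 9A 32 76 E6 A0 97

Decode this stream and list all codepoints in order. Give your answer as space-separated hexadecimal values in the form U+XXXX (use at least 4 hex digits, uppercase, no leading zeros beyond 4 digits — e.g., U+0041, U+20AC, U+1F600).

Byte[0]=3A: 1-byte ASCII. cp=U+003A
Byte[1]=F0: 4-byte lead, need 3 cont bytes. acc=0x0
Byte[2]=97: continuation. acc=(acc<<6)|0x17=0x17
Byte[3]=AE: continuation. acc=(acc<<6)|0x2E=0x5EE
Byte[4]=9A: continuation. acc=(acc<<6)|0x1A=0x17B9A
Completed: cp=U+17B9A (starts at byte 1)
Byte[5]=32: 1-byte ASCII. cp=U+0032
Byte[6]=76: 1-byte ASCII. cp=U+0076
Byte[7]=E6: 3-byte lead, need 2 cont bytes. acc=0x6
Byte[8]=A0: continuation. acc=(acc<<6)|0x20=0x1A0
Byte[9]=97: continuation. acc=(acc<<6)|0x17=0x6817
Completed: cp=U+6817 (starts at byte 7)

Answer: U+003A U+17B9A U+0032 U+0076 U+6817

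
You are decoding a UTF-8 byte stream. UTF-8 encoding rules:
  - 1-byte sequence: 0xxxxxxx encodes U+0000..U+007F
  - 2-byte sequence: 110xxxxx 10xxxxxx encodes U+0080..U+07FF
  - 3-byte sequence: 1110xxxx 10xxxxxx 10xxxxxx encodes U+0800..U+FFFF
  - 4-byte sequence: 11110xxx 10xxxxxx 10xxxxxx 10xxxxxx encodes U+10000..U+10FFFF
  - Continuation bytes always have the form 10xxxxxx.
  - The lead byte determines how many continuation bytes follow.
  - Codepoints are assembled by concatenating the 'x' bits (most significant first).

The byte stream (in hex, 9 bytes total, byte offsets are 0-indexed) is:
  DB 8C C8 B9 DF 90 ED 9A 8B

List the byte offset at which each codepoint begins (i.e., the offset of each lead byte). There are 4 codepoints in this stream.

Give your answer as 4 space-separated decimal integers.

Answer: 0 2 4 6

Derivation:
Byte[0]=DB: 2-byte lead, need 1 cont bytes. acc=0x1B
Byte[1]=8C: continuation. acc=(acc<<6)|0x0C=0x6CC
Completed: cp=U+06CC (starts at byte 0)
Byte[2]=C8: 2-byte lead, need 1 cont bytes. acc=0x8
Byte[3]=B9: continuation. acc=(acc<<6)|0x39=0x239
Completed: cp=U+0239 (starts at byte 2)
Byte[4]=DF: 2-byte lead, need 1 cont bytes. acc=0x1F
Byte[5]=90: continuation. acc=(acc<<6)|0x10=0x7D0
Completed: cp=U+07D0 (starts at byte 4)
Byte[6]=ED: 3-byte lead, need 2 cont bytes. acc=0xD
Byte[7]=9A: continuation. acc=(acc<<6)|0x1A=0x35A
Byte[8]=8B: continuation. acc=(acc<<6)|0x0B=0xD68B
Completed: cp=U+D68B (starts at byte 6)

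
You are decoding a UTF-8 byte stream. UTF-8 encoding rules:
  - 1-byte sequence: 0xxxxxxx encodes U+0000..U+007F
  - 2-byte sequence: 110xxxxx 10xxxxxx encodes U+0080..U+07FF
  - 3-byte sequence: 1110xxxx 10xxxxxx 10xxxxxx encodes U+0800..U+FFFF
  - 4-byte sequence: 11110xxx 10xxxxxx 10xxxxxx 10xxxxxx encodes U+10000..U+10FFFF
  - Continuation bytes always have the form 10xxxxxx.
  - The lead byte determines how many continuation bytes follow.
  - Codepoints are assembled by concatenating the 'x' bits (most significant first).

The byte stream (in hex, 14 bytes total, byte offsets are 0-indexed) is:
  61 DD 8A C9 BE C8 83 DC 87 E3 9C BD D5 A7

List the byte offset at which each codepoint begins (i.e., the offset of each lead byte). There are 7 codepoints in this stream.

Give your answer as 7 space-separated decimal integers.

Answer: 0 1 3 5 7 9 12

Derivation:
Byte[0]=61: 1-byte ASCII. cp=U+0061
Byte[1]=DD: 2-byte lead, need 1 cont bytes. acc=0x1D
Byte[2]=8A: continuation. acc=(acc<<6)|0x0A=0x74A
Completed: cp=U+074A (starts at byte 1)
Byte[3]=C9: 2-byte lead, need 1 cont bytes. acc=0x9
Byte[4]=BE: continuation. acc=(acc<<6)|0x3E=0x27E
Completed: cp=U+027E (starts at byte 3)
Byte[5]=C8: 2-byte lead, need 1 cont bytes. acc=0x8
Byte[6]=83: continuation. acc=(acc<<6)|0x03=0x203
Completed: cp=U+0203 (starts at byte 5)
Byte[7]=DC: 2-byte lead, need 1 cont bytes. acc=0x1C
Byte[8]=87: continuation. acc=(acc<<6)|0x07=0x707
Completed: cp=U+0707 (starts at byte 7)
Byte[9]=E3: 3-byte lead, need 2 cont bytes. acc=0x3
Byte[10]=9C: continuation. acc=(acc<<6)|0x1C=0xDC
Byte[11]=BD: continuation. acc=(acc<<6)|0x3D=0x373D
Completed: cp=U+373D (starts at byte 9)
Byte[12]=D5: 2-byte lead, need 1 cont bytes. acc=0x15
Byte[13]=A7: continuation. acc=(acc<<6)|0x27=0x567
Completed: cp=U+0567 (starts at byte 12)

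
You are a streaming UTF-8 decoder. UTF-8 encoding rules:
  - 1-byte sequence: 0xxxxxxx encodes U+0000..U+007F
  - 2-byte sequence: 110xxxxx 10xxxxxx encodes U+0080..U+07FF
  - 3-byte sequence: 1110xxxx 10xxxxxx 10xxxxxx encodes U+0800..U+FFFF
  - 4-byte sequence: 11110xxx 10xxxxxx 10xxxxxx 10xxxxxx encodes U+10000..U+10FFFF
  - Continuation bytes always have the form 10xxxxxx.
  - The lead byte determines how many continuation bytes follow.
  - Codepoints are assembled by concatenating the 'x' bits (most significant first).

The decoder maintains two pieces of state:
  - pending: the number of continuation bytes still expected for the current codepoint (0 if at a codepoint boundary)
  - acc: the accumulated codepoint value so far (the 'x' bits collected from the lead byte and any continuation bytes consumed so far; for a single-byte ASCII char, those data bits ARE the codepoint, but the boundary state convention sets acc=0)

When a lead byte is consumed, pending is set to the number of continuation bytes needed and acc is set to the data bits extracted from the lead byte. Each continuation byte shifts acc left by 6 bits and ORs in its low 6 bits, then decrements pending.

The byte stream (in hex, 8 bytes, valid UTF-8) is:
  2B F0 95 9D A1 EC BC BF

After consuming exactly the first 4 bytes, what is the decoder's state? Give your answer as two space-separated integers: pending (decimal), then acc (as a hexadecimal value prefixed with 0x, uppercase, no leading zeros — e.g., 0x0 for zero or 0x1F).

Byte[0]=2B: 1-byte. pending=0, acc=0x0
Byte[1]=F0: 4-byte lead. pending=3, acc=0x0
Byte[2]=95: continuation. acc=(acc<<6)|0x15=0x15, pending=2
Byte[3]=9D: continuation. acc=(acc<<6)|0x1D=0x55D, pending=1

Answer: 1 0x55D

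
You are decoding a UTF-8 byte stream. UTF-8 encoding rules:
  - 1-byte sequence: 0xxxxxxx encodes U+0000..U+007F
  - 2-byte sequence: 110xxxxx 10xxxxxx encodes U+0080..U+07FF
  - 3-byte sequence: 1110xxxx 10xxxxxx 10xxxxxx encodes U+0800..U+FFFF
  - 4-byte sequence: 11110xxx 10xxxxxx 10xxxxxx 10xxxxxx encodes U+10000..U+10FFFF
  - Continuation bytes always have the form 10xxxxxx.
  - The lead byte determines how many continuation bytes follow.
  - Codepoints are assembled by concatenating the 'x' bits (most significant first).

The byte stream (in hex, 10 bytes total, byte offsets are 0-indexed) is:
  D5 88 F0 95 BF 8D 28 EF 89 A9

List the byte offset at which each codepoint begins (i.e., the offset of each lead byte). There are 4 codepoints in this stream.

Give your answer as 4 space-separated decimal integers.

Answer: 0 2 6 7

Derivation:
Byte[0]=D5: 2-byte lead, need 1 cont bytes. acc=0x15
Byte[1]=88: continuation. acc=(acc<<6)|0x08=0x548
Completed: cp=U+0548 (starts at byte 0)
Byte[2]=F0: 4-byte lead, need 3 cont bytes. acc=0x0
Byte[3]=95: continuation. acc=(acc<<6)|0x15=0x15
Byte[4]=BF: continuation. acc=(acc<<6)|0x3F=0x57F
Byte[5]=8D: continuation. acc=(acc<<6)|0x0D=0x15FCD
Completed: cp=U+15FCD (starts at byte 2)
Byte[6]=28: 1-byte ASCII. cp=U+0028
Byte[7]=EF: 3-byte lead, need 2 cont bytes. acc=0xF
Byte[8]=89: continuation. acc=(acc<<6)|0x09=0x3C9
Byte[9]=A9: continuation. acc=(acc<<6)|0x29=0xF269
Completed: cp=U+F269 (starts at byte 7)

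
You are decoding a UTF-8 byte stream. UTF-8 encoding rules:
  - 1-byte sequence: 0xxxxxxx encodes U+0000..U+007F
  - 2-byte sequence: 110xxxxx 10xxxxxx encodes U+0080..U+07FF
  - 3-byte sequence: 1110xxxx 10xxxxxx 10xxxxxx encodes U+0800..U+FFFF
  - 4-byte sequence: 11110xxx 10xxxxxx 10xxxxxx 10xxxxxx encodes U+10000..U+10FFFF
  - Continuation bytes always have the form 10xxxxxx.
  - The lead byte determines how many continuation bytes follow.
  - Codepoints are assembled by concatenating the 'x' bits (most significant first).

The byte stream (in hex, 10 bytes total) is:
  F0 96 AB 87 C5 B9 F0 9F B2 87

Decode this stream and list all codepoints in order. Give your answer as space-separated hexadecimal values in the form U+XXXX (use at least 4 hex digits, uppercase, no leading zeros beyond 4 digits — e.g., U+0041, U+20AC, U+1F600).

Answer: U+16AC7 U+0179 U+1FC87

Derivation:
Byte[0]=F0: 4-byte lead, need 3 cont bytes. acc=0x0
Byte[1]=96: continuation. acc=(acc<<6)|0x16=0x16
Byte[2]=AB: continuation. acc=(acc<<6)|0x2B=0x5AB
Byte[3]=87: continuation. acc=(acc<<6)|0x07=0x16AC7
Completed: cp=U+16AC7 (starts at byte 0)
Byte[4]=C5: 2-byte lead, need 1 cont bytes. acc=0x5
Byte[5]=B9: continuation. acc=(acc<<6)|0x39=0x179
Completed: cp=U+0179 (starts at byte 4)
Byte[6]=F0: 4-byte lead, need 3 cont bytes. acc=0x0
Byte[7]=9F: continuation. acc=(acc<<6)|0x1F=0x1F
Byte[8]=B2: continuation. acc=(acc<<6)|0x32=0x7F2
Byte[9]=87: continuation. acc=(acc<<6)|0x07=0x1FC87
Completed: cp=U+1FC87 (starts at byte 6)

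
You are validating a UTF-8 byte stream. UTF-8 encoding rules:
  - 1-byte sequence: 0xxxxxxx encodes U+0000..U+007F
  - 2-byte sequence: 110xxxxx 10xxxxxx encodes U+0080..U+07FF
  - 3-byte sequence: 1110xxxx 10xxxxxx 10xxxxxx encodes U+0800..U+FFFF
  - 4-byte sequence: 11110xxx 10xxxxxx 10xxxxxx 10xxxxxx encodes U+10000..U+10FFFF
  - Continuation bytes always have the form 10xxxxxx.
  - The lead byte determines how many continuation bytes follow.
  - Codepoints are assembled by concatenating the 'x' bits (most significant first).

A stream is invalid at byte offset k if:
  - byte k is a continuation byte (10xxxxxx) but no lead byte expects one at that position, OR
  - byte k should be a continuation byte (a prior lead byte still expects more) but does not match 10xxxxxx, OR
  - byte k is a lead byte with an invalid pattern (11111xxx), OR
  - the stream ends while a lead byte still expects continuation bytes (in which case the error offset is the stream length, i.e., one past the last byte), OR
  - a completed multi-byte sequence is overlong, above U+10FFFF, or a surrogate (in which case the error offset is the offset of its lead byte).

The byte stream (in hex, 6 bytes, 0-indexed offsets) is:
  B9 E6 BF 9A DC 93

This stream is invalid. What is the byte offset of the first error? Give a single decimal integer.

Answer: 0

Derivation:
Byte[0]=B9: INVALID lead byte (not 0xxx/110x/1110/11110)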